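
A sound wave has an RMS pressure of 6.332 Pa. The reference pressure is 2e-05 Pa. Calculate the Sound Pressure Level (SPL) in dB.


Given values:
  p = 6.332 Pa
  p_ref = 2e-05 Pa
Formula: SPL = 20 * log10(p / p_ref)
Compute ratio: p / p_ref = 6.332 / 2e-05 = 316600
Compute log10: log10(316600) = 5.500511
Multiply: SPL = 20 * 5.500511 = 110.01

110.01 dB


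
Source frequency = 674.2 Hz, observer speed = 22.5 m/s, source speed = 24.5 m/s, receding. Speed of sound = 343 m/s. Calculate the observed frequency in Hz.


Given values:
  f_s = 674.2 Hz, v_o = 22.5 m/s, v_s = 24.5 m/s
  Direction: receding
Formula: f_o = f_s * (c - v_o) / (c + v_s)
Numerator: c - v_o = 343 - 22.5 = 320.5
Denominator: c + v_s = 343 + 24.5 = 367.5
f_o = 674.2 * 320.5 / 367.5 = 587.98

587.98 Hz


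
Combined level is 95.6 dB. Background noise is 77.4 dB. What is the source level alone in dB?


Given values:
  L_total = 95.6 dB, L_bg = 77.4 dB
Formula: L_source = 10 * log10(10^(L_total/10) - 10^(L_bg/10))
Convert to linear:
  10^(95.6/10) = 3630780547.701
  10^(77.4/10) = 54954087.3858
Difference: 3630780547.701 - 54954087.3858 = 3575826460.3152
L_source = 10 * log10(3575826460.3152) = 95.53

95.53 dB


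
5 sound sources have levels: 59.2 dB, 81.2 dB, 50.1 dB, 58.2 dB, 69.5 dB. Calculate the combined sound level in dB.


Formula: L_total = 10 * log10( sum(10^(Li/10)) )
  Source 1: 10^(59.2/10) = 831763.7711
  Source 2: 10^(81.2/10) = 131825673.8556
  Source 3: 10^(50.1/10) = 102329.2992
  Source 4: 10^(58.2/10) = 660693.448
  Source 5: 10^(69.5/10) = 8912509.3813
Sum of linear values = 142332969.7552
L_total = 10 * log10(142332969.7552) = 81.53

81.53 dB


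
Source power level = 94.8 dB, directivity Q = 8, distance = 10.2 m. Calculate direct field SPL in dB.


Given values:
  Lw = 94.8 dB, Q = 8, r = 10.2 m
Formula: SPL = Lw + 10 * log10(Q / (4 * pi * r^2))
Compute 4 * pi * r^2 = 4 * pi * 10.2^2 = 1307.4052
Compute Q / denom = 8 / 1307.4052 = 0.00611899
Compute 10 * log10(0.00611899) = -22.1332
SPL = 94.8 + (-22.1332) = 72.67

72.67 dB


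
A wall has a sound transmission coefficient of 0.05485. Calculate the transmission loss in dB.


Given values:
  tau = 0.05485
Formula: TL = 10 * log10(1 / tau)
Compute 1 / tau = 1 / 0.05485 = 18.2315
Compute log10(18.2315) = 1.260822
TL = 10 * 1.260822 = 12.61

12.61 dB


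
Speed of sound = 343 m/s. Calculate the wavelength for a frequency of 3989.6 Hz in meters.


Given values:
  c = 343 m/s, f = 3989.6 Hz
Formula: lambda = c / f
lambda = 343 / 3989.6
lambda = 0.086

0.086 m


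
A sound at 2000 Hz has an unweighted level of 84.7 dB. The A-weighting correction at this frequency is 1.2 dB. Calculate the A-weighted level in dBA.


Given values:
  SPL = 84.7 dB
  A-weighting at 2000 Hz = 1.2 dB
Formula: L_A = SPL + A_weight
L_A = 84.7 + (1.2)
L_A = 85.9

85.9 dBA


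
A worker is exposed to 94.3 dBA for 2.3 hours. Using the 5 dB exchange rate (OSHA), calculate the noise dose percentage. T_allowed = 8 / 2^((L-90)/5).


Given values:
  L = 94.3 dBA, T = 2.3 hours
Formula: T_allowed = 8 / 2^((L - 90) / 5)
Compute exponent: (94.3 - 90) / 5 = 0.86
Compute 2^(0.86) = 1.815038
T_allowed = 8 / 1.815038 = 4.407621 hours
Dose = (T / T_allowed) * 100
Dose = (2.3 / 4.407621) * 100 = 52.18

52.18 %


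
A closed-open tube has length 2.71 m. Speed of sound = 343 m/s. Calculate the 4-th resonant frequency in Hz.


Given values:
  Tube type: closed-open, L = 2.71 m, c = 343 m/s, n = 4
Formula: f_n = (2n - 1) * c / (4 * L)
Compute 2n - 1 = 2*4 - 1 = 7
Compute 4 * L = 4 * 2.71 = 10.84
f = 7 * 343 / 10.84
f = 221.49

221.49 Hz


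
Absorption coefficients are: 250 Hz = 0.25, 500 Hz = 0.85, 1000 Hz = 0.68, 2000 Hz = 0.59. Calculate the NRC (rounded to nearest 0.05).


Given values:
  a_250 = 0.25, a_500 = 0.85
  a_1000 = 0.68, a_2000 = 0.59
Formula: NRC = (a250 + a500 + a1000 + a2000) / 4
Sum = 0.25 + 0.85 + 0.68 + 0.59 = 2.37
NRC = 2.37 / 4 = 0.5925
Rounded to nearest 0.05: 0.6

0.6


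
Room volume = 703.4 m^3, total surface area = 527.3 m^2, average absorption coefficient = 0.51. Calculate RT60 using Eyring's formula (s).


Given values:
  V = 703.4 m^3, S = 527.3 m^2, alpha = 0.51
Formula: RT60 = 0.161 * V / (-S * ln(1 - alpha))
Compute ln(1 - 0.51) = ln(0.49) = -0.71335
Denominator: -527.3 * -0.71335 = 376.1495
Numerator: 0.161 * 703.4 = 113.2474
RT60 = 113.2474 / 376.1495 = 0.301

0.301 s


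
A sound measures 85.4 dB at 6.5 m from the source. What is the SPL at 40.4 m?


Given values:
  SPL1 = 85.4 dB, r1 = 6.5 m, r2 = 40.4 m
Formula: SPL2 = SPL1 - 20 * log10(r2 / r1)
Compute ratio: r2 / r1 = 40.4 / 6.5 = 6.2154
Compute log10: log10(6.2154) = 0.793469
Compute drop: 20 * 0.793469 = 15.8694
SPL2 = 85.4 - 15.8694 = 69.53

69.53 dB


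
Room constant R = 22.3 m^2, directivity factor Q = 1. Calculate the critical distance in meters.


Given values:
  R = 22.3 m^2, Q = 1
Formula: d_c = 0.141 * sqrt(Q * R)
Compute Q * R = 1 * 22.3 = 22.3
Compute sqrt(22.3) = 4.7223
d_c = 0.141 * 4.7223 = 0.666

0.666 m


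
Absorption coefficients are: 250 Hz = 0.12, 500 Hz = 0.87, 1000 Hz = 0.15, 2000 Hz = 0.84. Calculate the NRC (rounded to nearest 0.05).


Given values:
  a_250 = 0.12, a_500 = 0.87
  a_1000 = 0.15, a_2000 = 0.84
Formula: NRC = (a250 + a500 + a1000 + a2000) / 4
Sum = 0.12 + 0.87 + 0.15 + 0.84 = 1.98
NRC = 1.98 / 4 = 0.495
Rounded to nearest 0.05: 0.5

0.5


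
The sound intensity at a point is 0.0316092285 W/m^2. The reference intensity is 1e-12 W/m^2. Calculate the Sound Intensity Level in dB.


Given values:
  I = 0.0316092285 W/m^2
  I_ref = 1e-12 W/m^2
Formula: SIL = 10 * log10(I / I_ref)
Compute ratio: I / I_ref = 31609228500
Compute log10: log10(31609228500) = 10.499814
Multiply: SIL = 10 * 10.499814 = 105.0

105.0 dB


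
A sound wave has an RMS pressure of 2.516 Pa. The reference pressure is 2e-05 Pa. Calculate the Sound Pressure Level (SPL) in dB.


Given values:
  p = 2.516 Pa
  p_ref = 2e-05 Pa
Formula: SPL = 20 * log10(p / p_ref)
Compute ratio: p / p_ref = 2.516 / 2e-05 = 125800
Compute log10: log10(125800) = 5.099681
Multiply: SPL = 20 * 5.099681 = 101.99

101.99 dB


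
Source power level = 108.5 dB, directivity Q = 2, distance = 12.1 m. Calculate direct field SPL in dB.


Given values:
  Lw = 108.5 dB, Q = 2, r = 12.1 m
Formula: SPL = Lw + 10 * log10(Q / (4 * pi * r^2))
Compute 4 * pi * r^2 = 4 * pi * 12.1^2 = 1839.8423
Compute Q / denom = 2 / 1839.8423 = 0.00108705
Compute 10 * log10(0.00108705) = -29.6375
SPL = 108.5 + (-29.6375) = 78.86

78.86 dB


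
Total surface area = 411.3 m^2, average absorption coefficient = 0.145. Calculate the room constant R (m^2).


Given values:
  S = 411.3 m^2, alpha = 0.145
Formula: R = S * alpha / (1 - alpha)
Numerator: 411.3 * 0.145 = 59.6385
Denominator: 1 - 0.145 = 0.855
R = 59.6385 / 0.855 = 69.75

69.75 m^2


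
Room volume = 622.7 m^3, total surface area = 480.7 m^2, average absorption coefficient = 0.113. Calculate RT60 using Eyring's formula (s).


Given values:
  V = 622.7 m^3, S = 480.7 m^2, alpha = 0.113
Formula: RT60 = 0.161 * V / (-S * ln(1 - alpha))
Compute ln(1 - 0.113) = ln(0.887) = -0.11991
Denominator: -480.7 * -0.11991 = 57.6407
Numerator: 0.161 * 622.7 = 100.2547
RT60 = 100.2547 / 57.6407 = 1.739

1.739 s


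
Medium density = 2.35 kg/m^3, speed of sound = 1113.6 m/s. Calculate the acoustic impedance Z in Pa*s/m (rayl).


Given values:
  rho = 2.35 kg/m^3
  c = 1113.6 m/s
Formula: Z = rho * c
Z = 2.35 * 1113.6
Z = 2616.96

2616.96 rayl


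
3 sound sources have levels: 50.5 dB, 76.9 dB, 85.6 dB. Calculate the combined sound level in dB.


Formula: L_total = 10 * log10( sum(10^(Li/10)) )
  Source 1: 10^(50.5/10) = 112201.8454
  Source 2: 10^(76.9/10) = 48977881.9368
  Source 3: 10^(85.6/10) = 363078054.7701
Sum of linear values = 412168138.5523
L_total = 10 * log10(412168138.5523) = 86.15

86.15 dB


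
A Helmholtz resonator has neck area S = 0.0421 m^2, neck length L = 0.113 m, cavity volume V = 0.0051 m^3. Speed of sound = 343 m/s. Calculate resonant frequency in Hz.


Given values:
  S = 0.0421 m^2, L = 0.113 m, V = 0.0051 m^3, c = 343 m/s
Formula: f = (c / (2*pi)) * sqrt(S / (V * L))
Compute V * L = 0.0051 * 0.113 = 0.0005763
Compute S / (V * L) = 0.0421 / 0.0005763 = 73.0522
Compute sqrt(73.0522) = 8.547058
Compute c / (2*pi) = 343 / 6.283185 = 54.590148
f = 54.590148 * 8.547058 = 466.59

466.59 Hz


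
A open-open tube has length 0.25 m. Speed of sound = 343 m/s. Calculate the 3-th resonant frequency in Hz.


Given values:
  Tube type: open-open, L = 0.25 m, c = 343 m/s, n = 3
Formula: f_n = n * c / (2 * L)
Compute 2 * L = 2 * 0.25 = 0.5
f = 3 * 343 / 0.5
f = 2058.0

2058.0 Hz


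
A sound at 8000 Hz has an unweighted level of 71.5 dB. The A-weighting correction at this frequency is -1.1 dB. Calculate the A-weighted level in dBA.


Given values:
  SPL = 71.5 dB
  A-weighting at 8000 Hz = -1.1 dB
Formula: L_A = SPL + A_weight
L_A = 71.5 + (-1.1)
L_A = 70.4

70.4 dBA


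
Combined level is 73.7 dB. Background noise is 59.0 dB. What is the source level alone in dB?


Given values:
  L_total = 73.7 dB, L_bg = 59.0 dB
Formula: L_source = 10 * log10(10^(L_total/10) - 10^(L_bg/10))
Convert to linear:
  10^(73.7/10) = 23442288.1532
  10^(59.0/10) = 794328.2347
Difference: 23442288.1532 - 794328.2347 = 22647959.9185
L_source = 10 * log10(22647959.9185) = 73.55

73.55 dB


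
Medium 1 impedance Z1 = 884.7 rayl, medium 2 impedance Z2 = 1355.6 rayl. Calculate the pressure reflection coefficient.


Given values:
  Z1 = 884.7 rayl, Z2 = 1355.6 rayl
Formula: R = (Z2 - Z1) / (Z2 + Z1)
Numerator: Z2 - Z1 = 1355.6 - 884.7 = 470.9
Denominator: Z2 + Z1 = 1355.6 + 884.7 = 2240.3
R = 470.9 / 2240.3 = 0.2102

0.2102


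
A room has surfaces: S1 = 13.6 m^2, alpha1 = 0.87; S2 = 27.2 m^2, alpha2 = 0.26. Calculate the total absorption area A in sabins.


Given surfaces:
  Surface 1: 13.6 * 0.87 = 11.832
  Surface 2: 27.2 * 0.26 = 7.072
Formula: A = sum(Si * alpha_i)
A = 11.832 + 7.072
A = 18.9

18.9 sabins


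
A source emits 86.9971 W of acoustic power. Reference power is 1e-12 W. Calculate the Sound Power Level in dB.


Given values:
  W = 86.9971 W
  W_ref = 1e-12 W
Formula: SWL = 10 * log10(W / W_ref)
Compute ratio: W / W_ref = 86997100000000
Compute log10: log10(86997100000000) = 13.939505
Multiply: SWL = 10 * 13.939505 = 139.4

139.4 dB


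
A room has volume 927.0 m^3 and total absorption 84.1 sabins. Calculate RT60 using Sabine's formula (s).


Given values:
  V = 927.0 m^3
  A = 84.1 sabins
Formula: RT60 = 0.161 * V / A
Numerator: 0.161 * 927.0 = 149.247
RT60 = 149.247 / 84.1 = 1.775

1.775 s


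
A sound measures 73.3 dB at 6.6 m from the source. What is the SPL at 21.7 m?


Given values:
  SPL1 = 73.3 dB, r1 = 6.6 m, r2 = 21.7 m
Formula: SPL2 = SPL1 - 20 * log10(r2 / r1)
Compute ratio: r2 / r1 = 21.7 / 6.6 = 3.2879
Compute log10: log10(3.2879) = 0.516919
Compute drop: 20 * 0.516919 = 10.3384
SPL2 = 73.3 - 10.3384 = 62.96

62.96 dB


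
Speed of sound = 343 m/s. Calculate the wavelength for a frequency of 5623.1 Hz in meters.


Given values:
  c = 343 m/s, f = 5623.1 Hz
Formula: lambda = c / f
lambda = 343 / 5623.1
lambda = 0.061

0.061 m


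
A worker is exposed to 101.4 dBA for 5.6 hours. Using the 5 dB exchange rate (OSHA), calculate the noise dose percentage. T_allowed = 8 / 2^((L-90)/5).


Given values:
  L = 101.4 dBA, T = 5.6 hours
Formula: T_allowed = 8 / 2^((L - 90) / 5)
Compute exponent: (101.4 - 90) / 5 = 2.28
Compute 2^(2.28) = 4.85678
T_allowed = 8 / 4.85678 = 1.647182 hours
Dose = (T / T_allowed) * 100
Dose = (5.6 / 1.647182) * 100 = 339.97

339.97 %


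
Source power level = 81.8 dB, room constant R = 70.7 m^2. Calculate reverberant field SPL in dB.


Given values:
  Lw = 81.8 dB, R = 70.7 m^2
Formula: SPL = Lw + 10 * log10(4 / R)
Compute 4 / R = 4 / 70.7 = 0.056577
Compute 10 * log10(0.056577) = -12.4736
SPL = 81.8 + (-12.4736) = 69.33

69.33 dB


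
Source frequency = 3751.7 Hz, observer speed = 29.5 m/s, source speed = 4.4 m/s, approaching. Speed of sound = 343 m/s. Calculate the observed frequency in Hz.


Given values:
  f_s = 3751.7 Hz, v_o = 29.5 m/s, v_s = 4.4 m/s
  Direction: approaching
Formula: f_o = f_s * (c + v_o) / (c - v_s)
Numerator: c + v_o = 343 + 29.5 = 372.5
Denominator: c - v_s = 343 - 4.4 = 338.6
f_o = 3751.7 * 372.5 / 338.6 = 4127.31

4127.31 Hz


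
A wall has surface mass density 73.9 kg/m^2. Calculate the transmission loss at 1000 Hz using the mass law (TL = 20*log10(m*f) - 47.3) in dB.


Given values:
  m = 73.9 kg/m^2, f = 1000 Hz
Formula: TL = 20 * log10(m * f) - 47.3
Compute m * f = 73.9 * 1000 = 73900.0
Compute log10(73900.0) = 4.868644
Compute 20 * 4.868644 = 97.3729
TL = 97.3729 - 47.3 = 50.07

50.07 dB


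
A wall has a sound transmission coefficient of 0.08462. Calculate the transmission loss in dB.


Given values:
  tau = 0.08462
Formula: TL = 10 * log10(1 / tau)
Compute 1 / tau = 1 / 0.08462 = 11.8175
Compute log10(11.8175) = 1.072526
TL = 10 * 1.072526 = 10.73

10.73 dB


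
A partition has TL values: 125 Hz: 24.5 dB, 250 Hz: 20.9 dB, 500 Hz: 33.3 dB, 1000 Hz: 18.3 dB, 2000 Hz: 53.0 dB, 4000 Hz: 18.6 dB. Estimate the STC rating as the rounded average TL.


Given TL values at each frequency:
  125 Hz: 24.5 dB
  250 Hz: 20.9 dB
  500 Hz: 33.3 dB
  1000 Hz: 18.3 dB
  2000 Hz: 53.0 dB
  4000 Hz: 18.6 dB
Formula: STC ~ round(average of TL values)
Sum = 24.5 + 20.9 + 33.3 + 18.3 + 53.0 + 18.6 = 168.6
Average = 168.6 / 6 = 28.1
Rounded: 28

28


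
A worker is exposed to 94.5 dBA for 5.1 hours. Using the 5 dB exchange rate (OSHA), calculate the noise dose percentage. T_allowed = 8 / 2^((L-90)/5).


Given values:
  L = 94.5 dBA, T = 5.1 hours
Formula: T_allowed = 8 / 2^((L - 90) / 5)
Compute exponent: (94.5 - 90) / 5 = 0.9
Compute 2^(0.9) = 1.866066
T_allowed = 8 / 1.866066 = 4.287094 hours
Dose = (T / T_allowed) * 100
Dose = (5.1 / 4.287094) * 100 = 118.96

118.96 %


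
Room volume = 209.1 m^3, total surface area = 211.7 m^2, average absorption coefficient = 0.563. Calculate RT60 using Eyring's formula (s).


Given values:
  V = 209.1 m^3, S = 211.7 m^2, alpha = 0.563
Formula: RT60 = 0.161 * V / (-S * ln(1 - alpha))
Compute ln(1 - 0.563) = ln(0.437) = -0.827822
Denominator: -211.7 * -0.827822 = 175.2499
Numerator: 0.161 * 209.1 = 33.6651
RT60 = 33.6651 / 175.2499 = 0.192

0.192 s


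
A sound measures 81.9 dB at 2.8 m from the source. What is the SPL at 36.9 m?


Given values:
  SPL1 = 81.9 dB, r1 = 2.8 m, r2 = 36.9 m
Formula: SPL2 = SPL1 - 20 * log10(r2 / r1)
Compute ratio: r2 / r1 = 36.9 / 2.8 = 13.1786
Compute log10: log10(13.1786) = 1.119869
Compute drop: 20 * 1.119869 = 22.3974
SPL2 = 81.9 - 22.3974 = 59.5

59.5 dB


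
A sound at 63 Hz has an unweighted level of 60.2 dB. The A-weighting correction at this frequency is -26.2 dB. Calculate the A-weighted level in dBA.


Given values:
  SPL = 60.2 dB
  A-weighting at 63 Hz = -26.2 dB
Formula: L_A = SPL + A_weight
L_A = 60.2 + (-26.2)
L_A = 34.0

34.0 dBA


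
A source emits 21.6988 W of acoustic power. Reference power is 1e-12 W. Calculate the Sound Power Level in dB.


Given values:
  W = 21.6988 W
  W_ref = 1e-12 W
Formula: SWL = 10 * log10(W / W_ref)
Compute ratio: W / W_ref = 21698800000000
Compute log10: log10(21698800000000) = 13.336436
Multiply: SWL = 10 * 13.336436 = 133.36

133.36 dB


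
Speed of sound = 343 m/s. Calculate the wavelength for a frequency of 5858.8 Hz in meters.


Given values:
  c = 343 m/s, f = 5858.8 Hz
Formula: lambda = c / f
lambda = 343 / 5858.8
lambda = 0.0585

0.0585 m


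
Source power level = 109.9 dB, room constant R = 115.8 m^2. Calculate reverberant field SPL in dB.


Given values:
  Lw = 109.9 dB, R = 115.8 m^2
Formula: SPL = Lw + 10 * log10(4 / R)
Compute 4 / R = 4 / 115.8 = 0.034542
Compute 10 * log10(0.034542) = -14.6165
SPL = 109.9 + (-14.6165) = 95.28

95.28 dB


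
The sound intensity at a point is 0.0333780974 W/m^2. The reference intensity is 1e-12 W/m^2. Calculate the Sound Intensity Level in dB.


Given values:
  I = 0.0333780974 W/m^2
  I_ref = 1e-12 W/m^2
Formula: SIL = 10 * log10(I / I_ref)
Compute ratio: I / I_ref = 33378097400
Compute log10: log10(33378097400) = 10.523462
Multiply: SIL = 10 * 10.523462 = 105.23

105.23 dB


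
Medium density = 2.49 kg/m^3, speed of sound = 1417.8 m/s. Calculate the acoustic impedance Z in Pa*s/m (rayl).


Given values:
  rho = 2.49 kg/m^3
  c = 1417.8 m/s
Formula: Z = rho * c
Z = 2.49 * 1417.8
Z = 3530.32

3530.32 rayl


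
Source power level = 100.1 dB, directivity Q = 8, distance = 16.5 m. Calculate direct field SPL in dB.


Given values:
  Lw = 100.1 dB, Q = 8, r = 16.5 m
Formula: SPL = Lw + 10 * log10(Q / (4 * pi * r^2))
Compute 4 * pi * r^2 = 4 * pi * 16.5^2 = 3421.1944
Compute Q / denom = 8 / 3421.1944 = 0.00233836
Compute 10 * log10(0.00233836) = -26.3109
SPL = 100.1 + (-26.3109) = 73.79

73.79 dB


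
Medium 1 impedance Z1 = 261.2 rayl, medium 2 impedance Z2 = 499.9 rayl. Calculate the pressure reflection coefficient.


Given values:
  Z1 = 261.2 rayl, Z2 = 499.9 rayl
Formula: R = (Z2 - Z1) / (Z2 + Z1)
Numerator: Z2 - Z1 = 499.9 - 261.2 = 238.7
Denominator: Z2 + Z1 = 499.9 + 261.2 = 761.1
R = 238.7 / 761.1 = 0.3136

0.3136


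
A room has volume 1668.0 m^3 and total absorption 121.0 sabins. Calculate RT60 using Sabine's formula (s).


Given values:
  V = 1668.0 m^3
  A = 121.0 sabins
Formula: RT60 = 0.161 * V / A
Numerator: 0.161 * 1668.0 = 268.548
RT60 = 268.548 / 121.0 = 2.219

2.219 s


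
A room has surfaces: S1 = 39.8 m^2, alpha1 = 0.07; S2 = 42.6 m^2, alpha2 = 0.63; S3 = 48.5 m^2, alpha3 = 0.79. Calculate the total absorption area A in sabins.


Given surfaces:
  Surface 1: 39.8 * 0.07 = 2.786
  Surface 2: 42.6 * 0.63 = 26.838
  Surface 3: 48.5 * 0.79 = 38.315
Formula: A = sum(Si * alpha_i)
A = 2.786 + 26.838 + 38.315
A = 67.94

67.94 sabins


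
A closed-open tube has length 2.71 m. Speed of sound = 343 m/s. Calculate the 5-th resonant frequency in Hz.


Given values:
  Tube type: closed-open, L = 2.71 m, c = 343 m/s, n = 5
Formula: f_n = (2n - 1) * c / (4 * L)
Compute 2n - 1 = 2*5 - 1 = 9
Compute 4 * L = 4 * 2.71 = 10.84
f = 9 * 343 / 10.84
f = 284.78

284.78 Hz


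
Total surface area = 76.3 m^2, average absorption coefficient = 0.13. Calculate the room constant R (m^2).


Given values:
  S = 76.3 m^2, alpha = 0.13
Formula: R = S * alpha / (1 - alpha)
Numerator: 76.3 * 0.13 = 9.919
Denominator: 1 - 0.13 = 0.87
R = 9.919 / 0.87 = 11.4

11.4 m^2


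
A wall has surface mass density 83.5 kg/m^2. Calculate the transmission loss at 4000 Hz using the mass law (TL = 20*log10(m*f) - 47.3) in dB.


Given values:
  m = 83.5 kg/m^2, f = 4000 Hz
Formula: TL = 20 * log10(m * f) - 47.3
Compute m * f = 83.5 * 4000 = 334000.0
Compute log10(334000.0) = 5.523746
Compute 20 * 5.523746 = 110.4749
TL = 110.4749 - 47.3 = 63.17

63.17 dB


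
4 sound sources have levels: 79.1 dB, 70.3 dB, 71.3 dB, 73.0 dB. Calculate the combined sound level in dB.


Formula: L_total = 10 * log10( sum(10^(Li/10)) )
  Source 1: 10^(79.1/10) = 81283051.6164
  Source 2: 10^(70.3/10) = 10715193.0524
  Source 3: 10^(71.3/10) = 13489628.8259
  Source 4: 10^(73.0/10) = 19952623.1497
Sum of linear values = 125440496.6444
L_total = 10 * log10(125440496.6444) = 80.98

80.98 dB


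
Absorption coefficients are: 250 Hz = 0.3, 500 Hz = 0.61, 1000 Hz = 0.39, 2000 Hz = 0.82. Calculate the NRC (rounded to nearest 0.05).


Given values:
  a_250 = 0.3, a_500 = 0.61
  a_1000 = 0.39, a_2000 = 0.82
Formula: NRC = (a250 + a500 + a1000 + a2000) / 4
Sum = 0.3 + 0.61 + 0.39 + 0.82 = 2.12
NRC = 2.12 / 4 = 0.53
Rounded to nearest 0.05: 0.55

0.55


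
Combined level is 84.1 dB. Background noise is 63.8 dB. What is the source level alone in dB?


Given values:
  L_total = 84.1 dB, L_bg = 63.8 dB
Formula: L_source = 10 * log10(10^(L_total/10) - 10^(L_bg/10))
Convert to linear:
  10^(84.1/10) = 257039578.2769
  10^(63.8/10) = 2398832.919
Difference: 257039578.2769 - 2398832.919 = 254640745.3579
L_source = 10 * log10(254640745.3579) = 84.06

84.06 dB


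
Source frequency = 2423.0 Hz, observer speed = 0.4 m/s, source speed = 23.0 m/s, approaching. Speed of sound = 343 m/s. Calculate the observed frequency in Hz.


Given values:
  f_s = 2423.0 Hz, v_o = 0.4 m/s, v_s = 23.0 m/s
  Direction: approaching
Formula: f_o = f_s * (c + v_o) / (c - v_s)
Numerator: c + v_o = 343 + 0.4 = 343.4
Denominator: c - v_s = 343 - 23.0 = 320.0
f_o = 2423.0 * 343.4 / 320.0 = 2600.18

2600.18 Hz


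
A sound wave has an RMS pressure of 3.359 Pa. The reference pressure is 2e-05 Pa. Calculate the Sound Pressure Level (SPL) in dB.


Given values:
  p = 3.359 Pa
  p_ref = 2e-05 Pa
Formula: SPL = 20 * log10(p / p_ref)
Compute ratio: p / p_ref = 3.359 / 2e-05 = 167950
Compute log10: log10(167950) = 5.22518
Multiply: SPL = 20 * 5.22518 = 104.5

104.5 dB


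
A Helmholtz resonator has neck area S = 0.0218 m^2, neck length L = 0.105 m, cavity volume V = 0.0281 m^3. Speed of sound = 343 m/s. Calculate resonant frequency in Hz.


Given values:
  S = 0.0218 m^2, L = 0.105 m, V = 0.0281 m^3, c = 343 m/s
Formula: f = (c / (2*pi)) * sqrt(S / (V * L))
Compute V * L = 0.0281 * 0.105 = 0.0029505
Compute S / (V * L) = 0.0218 / 0.0029505 = 7.3886
Compute sqrt(7.3886) = 2.718198
Compute c / (2*pi) = 343 / 6.283185 = 54.590148
f = 54.590148 * 2.718198 = 148.39

148.39 Hz


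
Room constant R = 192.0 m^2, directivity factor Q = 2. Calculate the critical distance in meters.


Given values:
  R = 192.0 m^2, Q = 2
Formula: d_c = 0.141 * sqrt(Q * R)
Compute Q * R = 2 * 192.0 = 384.0
Compute sqrt(384.0) = 19.5959
d_c = 0.141 * 19.5959 = 2.763

2.763 m


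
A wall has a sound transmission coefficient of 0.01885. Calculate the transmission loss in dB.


Given values:
  tau = 0.01885
Formula: TL = 10 * log10(1 / tau)
Compute 1 / tau = 1 / 0.01885 = 53.0504
Compute log10(53.0504) = 1.724689
TL = 10 * 1.724689 = 17.25

17.25 dB


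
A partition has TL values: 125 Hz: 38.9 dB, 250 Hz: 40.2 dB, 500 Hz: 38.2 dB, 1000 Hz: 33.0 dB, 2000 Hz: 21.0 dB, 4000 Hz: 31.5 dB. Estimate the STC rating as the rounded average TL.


Given TL values at each frequency:
  125 Hz: 38.9 dB
  250 Hz: 40.2 dB
  500 Hz: 38.2 dB
  1000 Hz: 33.0 dB
  2000 Hz: 21.0 dB
  4000 Hz: 31.5 dB
Formula: STC ~ round(average of TL values)
Sum = 38.9 + 40.2 + 38.2 + 33.0 + 21.0 + 31.5 = 202.8
Average = 202.8 / 6 = 33.8
Rounded: 34

34


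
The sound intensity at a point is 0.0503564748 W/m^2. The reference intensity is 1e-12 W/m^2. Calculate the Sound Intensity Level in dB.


Given values:
  I = 0.0503564748 W/m^2
  I_ref = 1e-12 W/m^2
Formula: SIL = 10 * log10(I / I_ref)
Compute ratio: I / I_ref = 50356474800
Compute log10: log10(50356474800) = 10.702055
Multiply: SIL = 10 * 10.702055 = 107.02

107.02 dB


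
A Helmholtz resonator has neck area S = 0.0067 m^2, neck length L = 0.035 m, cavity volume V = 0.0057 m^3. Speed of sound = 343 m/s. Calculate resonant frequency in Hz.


Given values:
  S = 0.0067 m^2, L = 0.035 m, V = 0.0057 m^3, c = 343 m/s
Formula: f = (c / (2*pi)) * sqrt(S / (V * L))
Compute V * L = 0.0057 * 0.035 = 0.0001995
Compute S / (V * L) = 0.0067 / 0.0001995 = 33.584
Compute sqrt(33.584) = 5.79517
Compute c / (2*pi) = 343 / 6.283185 = 54.590148
f = 54.590148 * 5.79517 = 316.36

316.36 Hz


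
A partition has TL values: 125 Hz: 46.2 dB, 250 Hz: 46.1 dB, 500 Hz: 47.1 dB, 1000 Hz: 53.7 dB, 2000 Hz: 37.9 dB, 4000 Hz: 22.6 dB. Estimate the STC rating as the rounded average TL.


Given TL values at each frequency:
  125 Hz: 46.2 dB
  250 Hz: 46.1 dB
  500 Hz: 47.1 dB
  1000 Hz: 53.7 dB
  2000 Hz: 37.9 dB
  4000 Hz: 22.6 dB
Formula: STC ~ round(average of TL values)
Sum = 46.2 + 46.1 + 47.1 + 53.7 + 37.9 + 22.6 = 253.6
Average = 253.6 / 6 = 42.27
Rounded: 42

42


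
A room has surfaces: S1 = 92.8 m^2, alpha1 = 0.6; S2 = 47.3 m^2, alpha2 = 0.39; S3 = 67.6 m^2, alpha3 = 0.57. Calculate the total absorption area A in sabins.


Given surfaces:
  Surface 1: 92.8 * 0.6 = 55.68
  Surface 2: 47.3 * 0.39 = 18.447
  Surface 3: 67.6 * 0.57 = 38.532
Formula: A = sum(Si * alpha_i)
A = 55.68 + 18.447 + 38.532
A = 112.66

112.66 sabins


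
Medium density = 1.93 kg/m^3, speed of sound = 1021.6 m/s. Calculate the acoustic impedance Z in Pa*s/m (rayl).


Given values:
  rho = 1.93 kg/m^3
  c = 1021.6 m/s
Formula: Z = rho * c
Z = 1.93 * 1021.6
Z = 1971.69

1971.69 rayl


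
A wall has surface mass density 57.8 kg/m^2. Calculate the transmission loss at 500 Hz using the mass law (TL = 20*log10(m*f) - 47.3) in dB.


Given values:
  m = 57.8 kg/m^2, f = 500 Hz
Formula: TL = 20 * log10(m * f) - 47.3
Compute m * f = 57.8 * 500 = 28900.0
Compute log10(28900.0) = 4.460898
Compute 20 * 4.460898 = 89.218
TL = 89.218 - 47.3 = 41.92

41.92 dB


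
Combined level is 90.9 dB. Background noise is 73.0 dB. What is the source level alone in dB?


Given values:
  L_total = 90.9 dB, L_bg = 73.0 dB
Formula: L_source = 10 * log10(10^(L_total/10) - 10^(L_bg/10))
Convert to linear:
  10^(90.9/10) = 1230268770.8124
  10^(73.0/10) = 19952623.1497
Difference: 1230268770.8124 - 19952623.1497 = 1210316147.6627
L_source = 10 * log10(1210316147.6627) = 90.83

90.83 dB


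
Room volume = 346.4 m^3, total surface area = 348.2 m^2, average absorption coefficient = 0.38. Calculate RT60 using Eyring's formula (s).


Given values:
  V = 346.4 m^3, S = 348.2 m^2, alpha = 0.38
Formula: RT60 = 0.161 * V / (-S * ln(1 - alpha))
Compute ln(1 - 0.38) = ln(0.62) = -0.478036
Denominator: -348.2 * -0.478036 = 166.4521
Numerator: 0.161 * 346.4 = 55.7704
RT60 = 55.7704 / 166.4521 = 0.335

0.335 s


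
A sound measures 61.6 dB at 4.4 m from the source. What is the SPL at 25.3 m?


Given values:
  SPL1 = 61.6 dB, r1 = 4.4 m, r2 = 25.3 m
Formula: SPL2 = SPL1 - 20 * log10(r2 / r1)
Compute ratio: r2 / r1 = 25.3 / 4.4 = 5.75
Compute log10: log10(5.75) = 0.759668
Compute drop: 20 * 0.759668 = 15.1934
SPL2 = 61.6 - 15.1934 = 46.41

46.41 dB


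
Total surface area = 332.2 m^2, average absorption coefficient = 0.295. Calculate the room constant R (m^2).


Given values:
  S = 332.2 m^2, alpha = 0.295
Formula: R = S * alpha / (1 - alpha)
Numerator: 332.2 * 0.295 = 97.999
Denominator: 1 - 0.295 = 0.705
R = 97.999 / 0.705 = 139.01

139.01 m^2


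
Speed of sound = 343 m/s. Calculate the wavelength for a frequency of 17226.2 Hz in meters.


Given values:
  c = 343 m/s, f = 17226.2 Hz
Formula: lambda = c / f
lambda = 343 / 17226.2
lambda = 0.0199

0.0199 m


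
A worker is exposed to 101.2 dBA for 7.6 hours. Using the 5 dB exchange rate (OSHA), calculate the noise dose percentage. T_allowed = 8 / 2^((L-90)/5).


Given values:
  L = 101.2 dBA, T = 7.6 hours
Formula: T_allowed = 8 / 2^((L - 90) / 5)
Compute exponent: (101.2 - 90) / 5 = 2.24
Compute 2^(2.24) = 4.723971
T_allowed = 8 / 4.723971 = 1.69349 hours
Dose = (T / T_allowed) * 100
Dose = (7.6 / 1.69349) * 100 = 448.78

448.78 %


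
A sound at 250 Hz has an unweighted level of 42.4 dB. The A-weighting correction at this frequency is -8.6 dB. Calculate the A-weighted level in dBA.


Given values:
  SPL = 42.4 dB
  A-weighting at 250 Hz = -8.6 dB
Formula: L_A = SPL + A_weight
L_A = 42.4 + (-8.6)
L_A = 33.8

33.8 dBA


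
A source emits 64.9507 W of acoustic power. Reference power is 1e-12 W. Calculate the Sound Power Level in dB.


Given values:
  W = 64.9507 W
  W_ref = 1e-12 W
Formula: SWL = 10 * log10(W / W_ref)
Compute ratio: W / W_ref = 64950700000000
Compute log10: log10(64950700000000) = 13.812584
Multiply: SWL = 10 * 13.812584 = 138.13

138.13 dB


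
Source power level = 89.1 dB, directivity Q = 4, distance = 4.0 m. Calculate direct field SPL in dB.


Given values:
  Lw = 89.1 dB, Q = 4, r = 4.0 m
Formula: SPL = Lw + 10 * log10(Q / (4 * pi * r^2))
Compute 4 * pi * r^2 = 4 * pi * 4.0^2 = 201.0619
Compute Q / denom = 4 / 201.0619 = 0.01989437
Compute 10 * log10(0.01989437) = -17.0127
SPL = 89.1 + (-17.0127) = 72.09

72.09 dB


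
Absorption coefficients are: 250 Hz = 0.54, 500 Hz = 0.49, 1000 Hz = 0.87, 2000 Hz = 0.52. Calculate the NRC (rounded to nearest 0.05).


Given values:
  a_250 = 0.54, a_500 = 0.49
  a_1000 = 0.87, a_2000 = 0.52
Formula: NRC = (a250 + a500 + a1000 + a2000) / 4
Sum = 0.54 + 0.49 + 0.87 + 0.52 = 2.42
NRC = 2.42 / 4 = 0.605
Rounded to nearest 0.05: 0.6

0.6


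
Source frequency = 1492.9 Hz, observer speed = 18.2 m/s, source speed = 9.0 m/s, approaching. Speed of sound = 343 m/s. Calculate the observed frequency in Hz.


Given values:
  f_s = 1492.9 Hz, v_o = 18.2 m/s, v_s = 9.0 m/s
  Direction: approaching
Formula: f_o = f_s * (c + v_o) / (c - v_s)
Numerator: c + v_o = 343 + 18.2 = 361.2
Denominator: c - v_s = 343 - 9.0 = 334.0
f_o = 1492.9 * 361.2 / 334.0 = 1614.48

1614.48 Hz


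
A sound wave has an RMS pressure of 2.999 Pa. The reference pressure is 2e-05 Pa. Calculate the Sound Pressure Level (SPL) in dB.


Given values:
  p = 2.999 Pa
  p_ref = 2e-05 Pa
Formula: SPL = 20 * log10(p / p_ref)
Compute ratio: p / p_ref = 2.999 / 2e-05 = 149950
Compute log10: log10(149950) = 5.175946
Multiply: SPL = 20 * 5.175946 = 103.52

103.52 dB


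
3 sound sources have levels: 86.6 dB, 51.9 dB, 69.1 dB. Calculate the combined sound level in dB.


Formula: L_total = 10 * log10( sum(10^(Li/10)) )
  Source 1: 10^(86.6/10) = 457088189.6149
  Source 2: 10^(51.9/10) = 154881.6619
  Source 3: 10^(69.1/10) = 8128305.1616
Sum of linear values = 465371376.4384
L_total = 10 * log10(465371376.4384) = 86.68

86.68 dB


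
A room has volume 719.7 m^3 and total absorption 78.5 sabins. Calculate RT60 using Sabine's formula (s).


Given values:
  V = 719.7 m^3
  A = 78.5 sabins
Formula: RT60 = 0.161 * V / A
Numerator: 0.161 * 719.7 = 115.8717
RT60 = 115.8717 / 78.5 = 1.476

1.476 s


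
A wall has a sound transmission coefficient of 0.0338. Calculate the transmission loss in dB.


Given values:
  tau = 0.0338
Formula: TL = 10 * log10(1 / tau)
Compute 1 / tau = 1 / 0.0338 = 29.5858
Compute log10(29.5858) = 1.471083
TL = 10 * 1.471083 = 14.71

14.71 dB


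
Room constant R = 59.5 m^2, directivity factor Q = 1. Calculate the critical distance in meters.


Given values:
  R = 59.5 m^2, Q = 1
Formula: d_c = 0.141 * sqrt(Q * R)
Compute Q * R = 1 * 59.5 = 59.5
Compute sqrt(59.5) = 7.7136
d_c = 0.141 * 7.7136 = 1.088

1.088 m


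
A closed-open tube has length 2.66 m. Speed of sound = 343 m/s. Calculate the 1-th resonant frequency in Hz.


Given values:
  Tube type: closed-open, L = 2.66 m, c = 343 m/s, n = 1
Formula: f_n = (2n - 1) * c / (4 * L)
Compute 2n - 1 = 2*1 - 1 = 1
Compute 4 * L = 4 * 2.66 = 10.64
f = 1 * 343 / 10.64
f = 32.24

32.24 Hz


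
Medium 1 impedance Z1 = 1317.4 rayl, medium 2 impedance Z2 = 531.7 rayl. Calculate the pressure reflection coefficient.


Given values:
  Z1 = 1317.4 rayl, Z2 = 531.7 rayl
Formula: R = (Z2 - Z1) / (Z2 + Z1)
Numerator: Z2 - Z1 = 531.7 - 1317.4 = -785.7
Denominator: Z2 + Z1 = 531.7 + 1317.4 = 1849.1
R = -785.7 / 1849.1 = -0.4249

-0.4249


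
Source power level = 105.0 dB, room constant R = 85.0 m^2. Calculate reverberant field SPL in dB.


Given values:
  Lw = 105.0 dB, R = 85.0 m^2
Formula: SPL = Lw + 10 * log10(4 / R)
Compute 4 / R = 4 / 85.0 = 0.047059
Compute 10 * log10(0.047059) = -13.2736
SPL = 105.0 + (-13.2736) = 91.73

91.73 dB


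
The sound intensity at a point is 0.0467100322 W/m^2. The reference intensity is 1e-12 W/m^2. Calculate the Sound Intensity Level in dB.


Given values:
  I = 0.0467100322 W/m^2
  I_ref = 1e-12 W/m^2
Formula: SIL = 10 * log10(I / I_ref)
Compute ratio: I / I_ref = 46710032200
Compute log10: log10(46710032200) = 10.66941
Multiply: SIL = 10 * 10.66941 = 106.69

106.69 dB


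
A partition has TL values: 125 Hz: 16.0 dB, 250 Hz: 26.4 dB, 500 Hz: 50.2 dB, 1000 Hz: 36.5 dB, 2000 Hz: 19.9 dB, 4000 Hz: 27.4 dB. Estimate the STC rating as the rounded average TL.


Given TL values at each frequency:
  125 Hz: 16.0 dB
  250 Hz: 26.4 dB
  500 Hz: 50.2 dB
  1000 Hz: 36.5 dB
  2000 Hz: 19.9 dB
  4000 Hz: 27.4 dB
Formula: STC ~ round(average of TL values)
Sum = 16.0 + 26.4 + 50.2 + 36.5 + 19.9 + 27.4 = 176.4
Average = 176.4 / 6 = 29.4
Rounded: 29

29


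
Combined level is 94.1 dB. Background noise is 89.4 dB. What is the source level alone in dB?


Given values:
  L_total = 94.1 dB, L_bg = 89.4 dB
Formula: L_source = 10 * log10(10^(L_total/10) - 10^(L_bg/10))
Convert to linear:
  10^(94.1/10) = 2570395782.7689
  10^(89.4/10) = 870963589.9561
Difference: 2570395782.7689 - 870963589.9561 = 1699432192.8128
L_source = 10 * log10(1699432192.8128) = 92.3

92.3 dB


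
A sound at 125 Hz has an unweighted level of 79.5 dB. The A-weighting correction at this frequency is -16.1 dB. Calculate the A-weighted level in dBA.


Given values:
  SPL = 79.5 dB
  A-weighting at 125 Hz = -16.1 dB
Formula: L_A = SPL + A_weight
L_A = 79.5 + (-16.1)
L_A = 63.4

63.4 dBA


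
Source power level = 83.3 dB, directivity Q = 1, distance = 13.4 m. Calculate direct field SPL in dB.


Given values:
  Lw = 83.3 dB, Q = 1, r = 13.4 m
Formula: SPL = Lw + 10 * log10(Q / (4 * pi * r^2))
Compute 4 * pi * r^2 = 4 * pi * 13.4^2 = 2256.4175
Compute Q / denom = 1 / 2256.4175 = 0.00044318
Compute 10 * log10(0.00044318) = -33.5342
SPL = 83.3 + (-33.5342) = 49.77

49.77 dB


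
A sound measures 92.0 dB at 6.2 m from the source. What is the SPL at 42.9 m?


Given values:
  SPL1 = 92.0 dB, r1 = 6.2 m, r2 = 42.9 m
Formula: SPL2 = SPL1 - 20 * log10(r2 / r1)
Compute ratio: r2 / r1 = 42.9 / 6.2 = 6.9194
Compute log10: log10(6.9194) = 0.840068
Compute drop: 20 * 0.840068 = 16.8014
SPL2 = 92.0 - 16.8014 = 75.2

75.2 dB


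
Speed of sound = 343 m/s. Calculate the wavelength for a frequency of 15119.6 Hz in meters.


Given values:
  c = 343 m/s, f = 15119.6 Hz
Formula: lambda = c / f
lambda = 343 / 15119.6
lambda = 0.0227

0.0227 m


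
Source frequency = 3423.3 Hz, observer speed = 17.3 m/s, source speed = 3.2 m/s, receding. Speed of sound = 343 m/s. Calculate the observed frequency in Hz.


Given values:
  f_s = 3423.3 Hz, v_o = 17.3 m/s, v_s = 3.2 m/s
  Direction: receding
Formula: f_o = f_s * (c - v_o) / (c + v_s)
Numerator: c - v_o = 343 - 17.3 = 325.7
Denominator: c + v_s = 343 + 3.2 = 346.2
f_o = 3423.3 * 325.7 / 346.2 = 3220.59

3220.59 Hz


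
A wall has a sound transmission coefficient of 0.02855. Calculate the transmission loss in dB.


Given values:
  tau = 0.02855
Formula: TL = 10 * log10(1 / tau)
Compute 1 / tau = 1 / 0.02855 = 35.0263
Compute log10(35.0263) = 1.544394
TL = 10 * 1.544394 = 15.44

15.44 dB


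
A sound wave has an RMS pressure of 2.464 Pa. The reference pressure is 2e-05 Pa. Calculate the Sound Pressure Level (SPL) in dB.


Given values:
  p = 2.464 Pa
  p_ref = 2e-05 Pa
Formula: SPL = 20 * log10(p / p_ref)
Compute ratio: p / p_ref = 2.464 / 2e-05 = 123200
Compute log10: log10(123200) = 5.090611
Multiply: SPL = 20 * 5.090611 = 101.81

101.81 dB


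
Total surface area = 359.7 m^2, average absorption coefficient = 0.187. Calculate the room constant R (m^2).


Given values:
  S = 359.7 m^2, alpha = 0.187
Formula: R = S * alpha / (1 - alpha)
Numerator: 359.7 * 0.187 = 67.2639
Denominator: 1 - 0.187 = 0.813
R = 67.2639 / 0.813 = 82.74

82.74 m^2


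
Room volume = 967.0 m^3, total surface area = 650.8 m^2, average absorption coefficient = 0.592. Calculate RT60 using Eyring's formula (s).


Given values:
  V = 967.0 m^3, S = 650.8 m^2, alpha = 0.592
Formula: RT60 = 0.161 * V / (-S * ln(1 - alpha))
Compute ln(1 - 0.592) = ln(0.408) = -0.896488
Denominator: -650.8 * -0.896488 = 583.4344
Numerator: 0.161 * 967.0 = 155.687
RT60 = 155.687 / 583.4344 = 0.267

0.267 s


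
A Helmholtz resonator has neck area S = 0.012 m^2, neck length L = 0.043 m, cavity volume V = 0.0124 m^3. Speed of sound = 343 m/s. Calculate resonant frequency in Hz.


Given values:
  S = 0.012 m^2, L = 0.043 m, V = 0.0124 m^3, c = 343 m/s
Formula: f = (c / (2*pi)) * sqrt(S / (V * L))
Compute V * L = 0.0124 * 0.043 = 0.0005332
Compute S / (V * L) = 0.012 / 0.0005332 = 22.5056
Compute sqrt(22.5056) = 4.744007
Compute c / (2*pi) = 343 / 6.283185 = 54.590148
f = 54.590148 * 4.744007 = 258.98

258.98 Hz


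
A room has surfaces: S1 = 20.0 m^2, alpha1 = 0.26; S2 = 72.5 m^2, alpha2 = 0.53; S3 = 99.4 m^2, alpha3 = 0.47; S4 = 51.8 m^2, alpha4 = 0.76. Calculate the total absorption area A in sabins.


Given surfaces:
  Surface 1: 20.0 * 0.26 = 5.2
  Surface 2: 72.5 * 0.53 = 38.425
  Surface 3: 99.4 * 0.47 = 46.718
  Surface 4: 51.8 * 0.76 = 39.368
Formula: A = sum(Si * alpha_i)
A = 5.2 + 38.425 + 46.718 + 39.368
A = 129.71

129.71 sabins


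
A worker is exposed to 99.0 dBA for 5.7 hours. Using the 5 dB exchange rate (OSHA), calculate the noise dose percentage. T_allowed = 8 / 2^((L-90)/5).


Given values:
  L = 99.0 dBA, T = 5.7 hours
Formula: T_allowed = 8 / 2^((L - 90) / 5)
Compute exponent: (99.0 - 90) / 5 = 1.8
Compute 2^(1.8) = 3.482202
T_allowed = 8 / 3.482202 = 2.297397 hours
Dose = (T / T_allowed) * 100
Dose = (5.7 / 2.297397) * 100 = 248.11

248.11 %


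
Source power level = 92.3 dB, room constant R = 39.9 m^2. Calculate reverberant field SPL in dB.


Given values:
  Lw = 92.3 dB, R = 39.9 m^2
Formula: SPL = Lw + 10 * log10(4 / R)
Compute 4 / R = 4 / 39.9 = 0.100251
Compute 10 * log10(0.100251) = -9.9891
SPL = 92.3 + (-9.9891) = 82.31

82.31 dB


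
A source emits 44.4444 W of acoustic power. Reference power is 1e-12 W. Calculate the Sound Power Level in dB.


Given values:
  W = 44.4444 W
  W_ref = 1e-12 W
Formula: SWL = 10 * log10(W / W_ref)
Compute ratio: W / W_ref = 44444400000000
Compute log10: log10(44444400000000) = 13.647817
Multiply: SWL = 10 * 13.647817 = 136.48

136.48 dB


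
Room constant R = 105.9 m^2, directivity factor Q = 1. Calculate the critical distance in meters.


Given values:
  R = 105.9 m^2, Q = 1
Formula: d_c = 0.141 * sqrt(Q * R)
Compute Q * R = 1 * 105.9 = 105.9
Compute sqrt(105.9) = 10.2908
d_c = 0.141 * 10.2908 = 1.451

1.451 m


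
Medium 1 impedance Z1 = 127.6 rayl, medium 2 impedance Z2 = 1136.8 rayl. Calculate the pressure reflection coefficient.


Given values:
  Z1 = 127.6 rayl, Z2 = 1136.8 rayl
Formula: R = (Z2 - Z1) / (Z2 + Z1)
Numerator: Z2 - Z1 = 1136.8 - 127.6 = 1009.2
Denominator: Z2 + Z1 = 1136.8 + 127.6 = 1264.4
R = 1009.2 / 1264.4 = 0.7982

0.7982


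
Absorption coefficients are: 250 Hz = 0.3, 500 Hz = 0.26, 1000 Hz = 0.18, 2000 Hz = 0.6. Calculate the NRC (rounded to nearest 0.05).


Given values:
  a_250 = 0.3, a_500 = 0.26
  a_1000 = 0.18, a_2000 = 0.6
Formula: NRC = (a250 + a500 + a1000 + a2000) / 4
Sum = 0.3 + 0.26 + 0.18 + 0.6 = 1.34
NRC = 1.34 / 4 = 0.335
Rounded to nearest 0.05: 0.35

0.35


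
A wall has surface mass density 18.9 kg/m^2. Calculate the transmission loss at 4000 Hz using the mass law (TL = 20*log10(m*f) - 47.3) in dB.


Given values:
  m = 18.9 kg/m^2, f = 4000 Hz
Formula: TL = 20 * log10(m * f) - 47.3
Compute m * f = 18.9 * 4000 = 75600.0
Compute log10(75600.0) = 4.878522
Compute 20 * 4.878522 = 97.5704
TL = 97.5704 - 47.3 = 50.27

50.27 dB


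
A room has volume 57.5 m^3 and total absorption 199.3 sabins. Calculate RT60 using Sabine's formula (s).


Given values:
  V = 57.5 m^3
  A = 199.3 sabins
Formula: RT60 = 0.161 * V / A
Numerator: 0.161 * 57.5 = 9.2575
RT60 = 9.2575 / 199.3 = 0.046

0.046 s


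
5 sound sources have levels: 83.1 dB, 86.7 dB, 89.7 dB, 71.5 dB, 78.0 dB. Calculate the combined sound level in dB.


Formula: L_total = 10 * log10( sum(10^(Li/10)) )
  Source 1: 10^(83.1/10) = 204173794.467
  Source 2: 10^(86.7/10) = 467735141.2872
  Source 3: 10^(89.7/10) = 933254300.797
  Source 4: 10^(71.5/10) = 14125375.4462
  Source 5: 10^(78.0/10) = 63095734.448
Sum of linear values = 1682384346.4454
L_total = 10 * log10(1682384346.4454) = 92.26

92.26 dB


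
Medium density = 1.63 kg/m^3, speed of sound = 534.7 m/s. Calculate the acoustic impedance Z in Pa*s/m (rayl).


Given values:
  rho = 1.63 kg/m^3
  c = 534.7 m/s
Formula: Z = rho * c
Z = 1.63 * 534.7
Z = 871.56

871.56 rayl
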